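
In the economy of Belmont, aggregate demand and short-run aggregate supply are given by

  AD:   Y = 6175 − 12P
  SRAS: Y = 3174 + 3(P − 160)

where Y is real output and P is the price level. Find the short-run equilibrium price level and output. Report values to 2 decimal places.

P = 232.07, Y = 3390.20

Write SRAS as Y = 3174 + 3P − 480 = 2694 + 3P.
Set AD = SRAS: 6175 − 12P = 2694 + 3P, so 3481 = 15P and P = 232.07.
Substituting into AD, Y = 6175 − 12P = 3390.20.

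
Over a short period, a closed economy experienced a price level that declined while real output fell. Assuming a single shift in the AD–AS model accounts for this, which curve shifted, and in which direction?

AD shifted left

P fell and Y fell. An AD shift moves P and Y in the same direction; an SRAS shift moves them in opposite directions.
Here P and Y moved in the same direction, so the AD curve shifted.
Since Y fell, AD shifted left.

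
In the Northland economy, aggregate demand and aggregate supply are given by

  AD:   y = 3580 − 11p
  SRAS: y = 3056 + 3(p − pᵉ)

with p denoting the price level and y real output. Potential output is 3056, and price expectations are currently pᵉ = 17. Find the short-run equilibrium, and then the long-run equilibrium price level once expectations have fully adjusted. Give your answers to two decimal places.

Short run: with pᵉ = 17, SRAS is y = 3005 + 3p. Setting AD = SRAS gives 575 = 14p, so p = 41.07 and y = 3580 − 11p = 3128.21.
Output 3128.21 is above potential 3056, so over time expected prices rise and SRAS shifts left until y returns to 3056.
Long run: y = 3056 on the AD curve gives 3056 = 3580 − 11p, so p = 47.64.

Short run: p = 41.07, y = 3128.21. Long run: p = 47.64.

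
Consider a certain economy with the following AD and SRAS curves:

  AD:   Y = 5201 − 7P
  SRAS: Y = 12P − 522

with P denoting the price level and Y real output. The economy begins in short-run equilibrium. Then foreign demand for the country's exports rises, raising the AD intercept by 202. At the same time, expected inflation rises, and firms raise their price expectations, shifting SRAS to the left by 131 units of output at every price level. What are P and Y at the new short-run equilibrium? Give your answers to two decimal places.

After both shocks: AD is Y = 5403 − 7P and SRAS is Y = 12P − 653.
Setting them equal: 6056 = 19P, so P = 318.74.
Substituting into AD, Y = 3171.84.

P = 318.74, Y = 3171.84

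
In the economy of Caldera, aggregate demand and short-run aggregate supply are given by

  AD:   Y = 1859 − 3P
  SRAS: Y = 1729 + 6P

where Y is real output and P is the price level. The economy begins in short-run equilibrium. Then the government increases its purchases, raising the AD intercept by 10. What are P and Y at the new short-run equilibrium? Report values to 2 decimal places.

P = 15.56, Y = 1822.33

This is a positive demand shock: AD shifts right.
New AD: Y = 1869 − 3P.
Set AD = SRAS: 1869 − 3P = 1729 + 6P, so 140 = 9P and P = 15.56.
Substituting into AD, Y = 1822.33.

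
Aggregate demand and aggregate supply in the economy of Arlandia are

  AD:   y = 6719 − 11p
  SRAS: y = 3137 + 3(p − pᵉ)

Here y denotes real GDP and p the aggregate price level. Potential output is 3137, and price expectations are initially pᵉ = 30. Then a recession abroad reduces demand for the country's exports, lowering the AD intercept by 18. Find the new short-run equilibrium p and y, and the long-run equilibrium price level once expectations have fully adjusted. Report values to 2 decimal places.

Short run: p = 261.00, y = 3830.00. Long run: p = 324.00.

AD shifts left: new AD is y = 6701 − 11p. With pᵉ = 30, SRAS is y = 3047 + 3p.
Short run: 6701 − 11p = 3047 + 3p gives 3654 = 14p, so p = 261.00 and y = 6701 − 11p = 3830.00.
y = 3830.00 is above potential 3137; expectations adjust and SRAS shifts left until y = 3137.
Long run: on the new AD curve, 3137 = 6701 − 11p gives p = 324.00.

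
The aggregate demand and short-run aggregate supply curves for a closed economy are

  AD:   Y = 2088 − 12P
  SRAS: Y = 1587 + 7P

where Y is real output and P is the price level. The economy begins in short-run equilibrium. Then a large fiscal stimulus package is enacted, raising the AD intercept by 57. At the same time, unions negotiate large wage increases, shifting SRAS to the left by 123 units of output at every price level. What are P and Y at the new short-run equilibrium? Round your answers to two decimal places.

P = 35.84, Y = 1714.89

After both shocks: AD is Y = 2145 − 12P and SRAS is Y = 1464 + 7P.
Setting them equal: 681 = 19P, so P = 35.84.
Substituting into AD, Y = 1714.89.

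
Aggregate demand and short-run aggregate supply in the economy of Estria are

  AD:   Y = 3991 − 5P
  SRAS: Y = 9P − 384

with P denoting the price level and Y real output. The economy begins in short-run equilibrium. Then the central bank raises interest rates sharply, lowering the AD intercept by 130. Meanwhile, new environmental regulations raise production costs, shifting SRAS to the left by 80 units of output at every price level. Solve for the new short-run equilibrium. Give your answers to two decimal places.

After both shocks: AD is Y = 3861 − 5P and SRAS is Y = 9P − 464.
Setting them equal: 4325 = 14P, so P = 308.93.
Substituting into AD, Y = 2316.36.

P = 308.93, Y = 2316.36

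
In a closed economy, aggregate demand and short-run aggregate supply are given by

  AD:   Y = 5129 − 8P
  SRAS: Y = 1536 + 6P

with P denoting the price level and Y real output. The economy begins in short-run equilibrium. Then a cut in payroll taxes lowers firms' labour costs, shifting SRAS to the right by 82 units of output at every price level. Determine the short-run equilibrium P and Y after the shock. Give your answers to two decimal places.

This is a positive supply shock: SRAS shifts right.
New SRAS: Y = 1618 + 6P.
Set AD = SRAS: 5129 − 8P = 1618 + 6P, so 3511 = 14P and P = 250.79.
Substituting into AD, Y = 3122.71.

P = 250.79, Y = 3122.71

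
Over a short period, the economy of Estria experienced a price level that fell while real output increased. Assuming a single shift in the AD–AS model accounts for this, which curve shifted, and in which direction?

SRAS shifted right

P fell and Y rose. An AD shift moves P and Y in the same direction; an SRAS shift moves them in opposite directions.
Here P and Y moved in opposite directions, so the SRAS curve shifted.
Since Y rose, SRAS shifted right.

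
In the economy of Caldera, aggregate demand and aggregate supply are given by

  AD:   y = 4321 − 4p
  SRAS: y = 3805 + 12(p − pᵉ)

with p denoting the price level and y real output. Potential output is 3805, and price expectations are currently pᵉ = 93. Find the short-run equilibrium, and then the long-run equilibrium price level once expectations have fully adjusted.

Short run: p = 102, y = 3913. Long run: p = 129.

Short run: with pᵉ = 93, SRAS is y = 2689 + 12p. Setting AD = SRAS gives 1632 = 16p, so p = 102 and y = 4321 − 4·102 = 3913.
Output 3913 is above potential 3805, so over time expected prices rise and SRAS shifts left until y returns to 3805.
Long run: y = 3805 on the AD curve gives 3805 = 4321 − 4p, so p = 129.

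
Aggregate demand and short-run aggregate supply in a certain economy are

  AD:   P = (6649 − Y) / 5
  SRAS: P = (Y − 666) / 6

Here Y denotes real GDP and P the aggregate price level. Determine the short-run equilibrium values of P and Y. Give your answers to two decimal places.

P = 543.91, Y = 3929.45

Rearrange AD to Y = 6649 − 5P.
Rearrange SRAS to Y = 666 + 6P.
Set AD = SRAS: 6649 − 5P = 666 + 6P, so 5983 = 11P and P = 543.91.
Substituting into AD, Y = 6649 − 5P = 3929.45.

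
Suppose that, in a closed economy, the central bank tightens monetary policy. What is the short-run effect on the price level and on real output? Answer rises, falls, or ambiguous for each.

This is a negative demand shock: AD shifts left.
Moving along the upward-sloping SRAS curve, P falls and Y falls.

Price level: falls; output: falls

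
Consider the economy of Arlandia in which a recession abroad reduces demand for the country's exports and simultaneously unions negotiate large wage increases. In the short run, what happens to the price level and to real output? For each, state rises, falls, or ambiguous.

Price level: ambiguous; output: falls

The first event is a negative demand shock: AD shifts left, which by itself pushes P down and Y down.
The second is an adverse supply shock: SRAS shifts left, which by itself pushes P up and Y down.
The two shocks push P in opposite directions, so the effect on P is ambiguous. Both shocks push Y down, so Y falls.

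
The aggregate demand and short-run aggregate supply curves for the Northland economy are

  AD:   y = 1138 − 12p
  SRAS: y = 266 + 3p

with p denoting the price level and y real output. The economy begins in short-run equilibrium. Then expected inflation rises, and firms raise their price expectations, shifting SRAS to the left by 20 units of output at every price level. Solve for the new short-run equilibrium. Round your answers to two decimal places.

p = 59.47, y = 424.40

This is a negative supply shock: SRAS shifts left.
New SRAS: y = 246 + 3p.
Set AD = SRAS: 1138 − 12p = 246 + 3p, so 892 = 15p and p = 59.47.
Substituting into AD, y = 424.40.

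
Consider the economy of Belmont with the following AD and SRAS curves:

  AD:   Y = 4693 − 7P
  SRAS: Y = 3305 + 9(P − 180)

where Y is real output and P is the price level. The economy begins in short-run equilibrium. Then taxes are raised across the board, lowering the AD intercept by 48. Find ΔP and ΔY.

ΔP = -3, ΔY = -27

This is a negative demand shock: AD shifts left.
New AD: Y = 4645 − 7P.
SRAS can be written Y = 1685 + 9P.
Set AD = SRAS: 4645 − 7P = 1685 + 9P, so 2960 = 16P and P = 185.
Y = 4645 − 7·185 = 3350.
Initially P = 188, Y = 3377, so ΔP = -3 and ΔY = -27.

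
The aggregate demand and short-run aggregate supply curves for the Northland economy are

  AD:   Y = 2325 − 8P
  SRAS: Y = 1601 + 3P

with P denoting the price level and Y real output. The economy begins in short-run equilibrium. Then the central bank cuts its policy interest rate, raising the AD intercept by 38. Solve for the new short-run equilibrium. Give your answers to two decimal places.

P = 69.27, Y = 1808.82

This is a positive demand shock: AD shifts right.
New AD: Y = 2363 − 8P.
Set AD = SRAS: 2363 − 8P = 1601 + 3P, so 762 = 11P and P = 69.27.
Substituting into AD, Y = 1808.82.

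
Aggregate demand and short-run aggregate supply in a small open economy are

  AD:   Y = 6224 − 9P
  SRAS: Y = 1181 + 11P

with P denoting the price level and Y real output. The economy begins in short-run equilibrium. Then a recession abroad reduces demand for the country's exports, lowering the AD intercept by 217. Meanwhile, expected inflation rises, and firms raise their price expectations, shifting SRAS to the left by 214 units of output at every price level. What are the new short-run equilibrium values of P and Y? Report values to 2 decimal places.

P = 252.00, Y = 3739.00

After both shocks: AD is Y = 6007 − 9P and SRAS is Y = 967 + 11P.
Setting them equal: 5040 = 20P, so P = 252.00.
Substituting into AD, Y = 3739.00.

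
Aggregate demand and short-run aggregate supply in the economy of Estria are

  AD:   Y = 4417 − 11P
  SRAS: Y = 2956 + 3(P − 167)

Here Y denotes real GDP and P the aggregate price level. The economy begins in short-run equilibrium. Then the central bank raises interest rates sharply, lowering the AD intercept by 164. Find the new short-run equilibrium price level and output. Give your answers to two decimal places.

P = 128.43, Y = 2840.29

This is a negative demand shock: AD shifts left.
New AD: Y = 4253 − 11P.
SRAS can be written Y = 2455 + 3P.
Set AD = SRAS: 4253 − 11P = 2455 + 3P, so 1798 = 14P and P = 128.43.
Substituting into AD, Y = 2840.29.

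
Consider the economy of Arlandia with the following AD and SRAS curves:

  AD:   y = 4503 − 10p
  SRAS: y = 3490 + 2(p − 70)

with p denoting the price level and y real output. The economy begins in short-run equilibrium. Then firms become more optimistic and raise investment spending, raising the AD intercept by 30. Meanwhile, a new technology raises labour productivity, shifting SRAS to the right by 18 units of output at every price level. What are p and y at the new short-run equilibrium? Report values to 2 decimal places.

p = 97.08, y = 3562.17

After both shocks: AD is y = 4533 − 10p and SRAS is y = 3368 + 2p.
Setting them equal: 1165 = 12p, so p = 97.08.
Substituting into AD, y = 3562.17.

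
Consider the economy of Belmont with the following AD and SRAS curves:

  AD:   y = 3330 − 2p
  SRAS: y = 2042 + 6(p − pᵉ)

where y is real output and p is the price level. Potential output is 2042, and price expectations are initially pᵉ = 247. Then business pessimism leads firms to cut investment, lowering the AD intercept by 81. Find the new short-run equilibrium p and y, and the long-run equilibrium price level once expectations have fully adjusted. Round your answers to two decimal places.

Short run: p = 336.13, y = 2576.75. Long run: p = 603.50.

AD shifts left: new AD is y = 3249 − 2p. With pᵉ = 247, SRAS is y = 560 + 6p.
Short run: 3249 − 2p = 560 + 6p gives 2689 = 8p, so p = 336.13 and y = 3249 − 2p = 2576.75.
y = 2576.75 is above potential 2042; expectations adjust and SRAS shifts left until y = 2042.
Long run: on the new AD curve, 2042 = 3249 − 2p gives p = 603.50.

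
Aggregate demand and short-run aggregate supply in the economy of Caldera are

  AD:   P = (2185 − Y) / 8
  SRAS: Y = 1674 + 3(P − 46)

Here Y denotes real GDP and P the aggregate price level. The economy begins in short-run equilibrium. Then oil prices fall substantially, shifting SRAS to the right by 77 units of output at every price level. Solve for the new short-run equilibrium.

This is a positive supply shock: SRAS shifts right.
New SRAS: Y = 1613 + 3P.
Set AD = SRAS: 2185 − 8P = 1613 + 3P, so 572 = 11P and P = 52.
Y = 2185 − 8·52 = 1769.

P = 52, Y = 1769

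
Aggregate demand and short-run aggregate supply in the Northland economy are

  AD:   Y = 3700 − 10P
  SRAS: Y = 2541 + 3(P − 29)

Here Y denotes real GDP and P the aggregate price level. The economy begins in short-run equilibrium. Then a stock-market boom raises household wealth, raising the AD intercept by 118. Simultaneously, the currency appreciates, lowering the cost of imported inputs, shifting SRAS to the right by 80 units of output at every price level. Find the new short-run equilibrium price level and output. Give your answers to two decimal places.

After both shocks: AD is Y = 3818 − 10P and SRAS is Y = 2534 + 3P.
Setting them equal: 1284 = 13P, so P = 98.77.
Substituting into AD, Y = 2830.31.

P = 98.77, Y = 2830.31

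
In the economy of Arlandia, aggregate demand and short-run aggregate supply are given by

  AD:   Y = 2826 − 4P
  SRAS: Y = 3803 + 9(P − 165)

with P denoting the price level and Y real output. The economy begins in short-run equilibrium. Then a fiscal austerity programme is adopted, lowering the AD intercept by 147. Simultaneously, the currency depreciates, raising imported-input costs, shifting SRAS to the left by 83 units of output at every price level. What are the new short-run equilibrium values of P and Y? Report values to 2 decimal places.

After both shocks: AD is Y = 2679 − 4P and SRAS is Y = 2235 + 9P.
Setting them equal: 444 = 13P, so P = 34.15.
Substituting into AD, Y = 2542.38.

P = 34.15, Y = 2542.38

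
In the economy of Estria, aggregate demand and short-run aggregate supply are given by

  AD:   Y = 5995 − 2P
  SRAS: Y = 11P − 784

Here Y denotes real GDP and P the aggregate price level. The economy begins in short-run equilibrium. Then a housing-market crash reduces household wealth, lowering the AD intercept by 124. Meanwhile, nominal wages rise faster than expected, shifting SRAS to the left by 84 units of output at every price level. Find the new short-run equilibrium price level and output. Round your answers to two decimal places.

After both shocks: AD is Y = 5871 − 2P and SRAS is Y = 11P − 868.
Setting them equal: 6739 = 13P, so P = 518.38.
Substituting into AD, Y = 4834.23.

P = 518.38, Y = 4834.23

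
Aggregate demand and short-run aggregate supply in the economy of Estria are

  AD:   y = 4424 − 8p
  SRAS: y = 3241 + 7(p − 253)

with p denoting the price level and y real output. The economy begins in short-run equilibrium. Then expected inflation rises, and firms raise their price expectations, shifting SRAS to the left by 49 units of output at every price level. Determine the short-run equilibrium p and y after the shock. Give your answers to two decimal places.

This is a negative supply shock: SRAS shifts left.
New SRAS: y = 1421 + 7p.
Set AD = SRAS: 4424 − 8p = 1421 + 7p, so 3003 = 15p and p = 200.20.
Substituting into AD, y = 2822.40.

p = 200.20, y = 2822.40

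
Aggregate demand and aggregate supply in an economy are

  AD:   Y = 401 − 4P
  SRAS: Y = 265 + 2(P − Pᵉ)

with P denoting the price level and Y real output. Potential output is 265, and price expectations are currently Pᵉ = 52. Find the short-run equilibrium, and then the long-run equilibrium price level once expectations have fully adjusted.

Short run: P = 40, Y = 241. Long run: P = 34.

Short run: with Pᵉ = 52, SRAS is Y = 161 + 2P. Setting AD = SRAS gives 240 = 6P, so P = 40 and Y = 401 − 4·40 = 241.
Output 241 is below potential 265, so over time expected prices fall and SRAS shifts right until Y returns to 265.
Long run: Y = 265 on the AD curve gives 265 = 401 − 4P, so P = 34.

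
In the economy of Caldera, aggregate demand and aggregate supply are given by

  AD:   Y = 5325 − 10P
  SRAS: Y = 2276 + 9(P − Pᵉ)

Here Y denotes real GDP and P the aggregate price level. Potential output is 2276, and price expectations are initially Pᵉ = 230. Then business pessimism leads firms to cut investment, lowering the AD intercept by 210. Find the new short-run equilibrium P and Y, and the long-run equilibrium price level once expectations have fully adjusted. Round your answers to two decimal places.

Short run: P = 258.37, Y = 2531.32. Long run: P = 283.90.

AD shifts left: new AD is Y = 5115 − 10P. With Pᵉ = 230, SRAS is Y = 206 + 9P.
Short run: 5115 − 10P = 206 + 9P gives 4909 = 19P, so P = 258.37 and Y = 5115 − 10P = 2531.32.
Y = 2531.32 is above potential 2276; expectations adjust and SRAS shifts left until Y = 2276.
Long run: on the new AD curve, 2276 = 5115 − 10P gives P = 283.90.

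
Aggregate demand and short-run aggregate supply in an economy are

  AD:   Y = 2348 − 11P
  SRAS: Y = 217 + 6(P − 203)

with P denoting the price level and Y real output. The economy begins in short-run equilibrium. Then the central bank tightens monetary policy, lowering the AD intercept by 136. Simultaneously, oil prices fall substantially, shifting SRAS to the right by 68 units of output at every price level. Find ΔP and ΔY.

After both shocks: AD is Y = 2212 − 11P and SRAS is Y = 6P − 933.
Setting them equal: 3145 = 17P, so P = 185.
Y = 2212 − 11·185 = 177.
Initially P = 197, Y = 181, so ΔP = -12 and ΔY = -4.

ΔP = -12, ΔY = -4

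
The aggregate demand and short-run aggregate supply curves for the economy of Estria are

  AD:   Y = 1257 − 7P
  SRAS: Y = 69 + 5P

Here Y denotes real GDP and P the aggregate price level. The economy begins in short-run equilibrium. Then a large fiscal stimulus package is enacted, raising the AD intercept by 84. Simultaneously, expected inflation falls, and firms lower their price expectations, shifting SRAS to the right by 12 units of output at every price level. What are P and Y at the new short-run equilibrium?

P = 105, Y = 606

After both shocks: AD is Y = 1341 − 7P and SRAS is Y = 81 + 5P.
Setting them equal: 1260 = 12P, so P = 105.
Y = 1341 − 7·105 = 606.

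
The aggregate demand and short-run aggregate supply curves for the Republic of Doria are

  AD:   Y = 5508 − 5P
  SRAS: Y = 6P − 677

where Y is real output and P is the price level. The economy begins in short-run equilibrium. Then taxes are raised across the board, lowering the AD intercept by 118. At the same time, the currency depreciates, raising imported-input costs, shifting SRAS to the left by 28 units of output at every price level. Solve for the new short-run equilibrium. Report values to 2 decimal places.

P = 554.09, Y = 2619.55

After both shocks: AD is Y = 5390 − 5P and SRAS is Y = 6P − 705.
Setting them equal: 6095 = 11P, so P = 554.09.
Substituting into AD, Y = 2619.55.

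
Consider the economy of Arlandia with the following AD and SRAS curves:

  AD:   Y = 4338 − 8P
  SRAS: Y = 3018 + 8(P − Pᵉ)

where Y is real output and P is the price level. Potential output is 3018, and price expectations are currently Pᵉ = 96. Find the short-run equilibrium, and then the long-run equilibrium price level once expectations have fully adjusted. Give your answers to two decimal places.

Short run: with Pᵉ = 96, SRAS is Y = 2250 + 8P. Setting AD = SRAS gives 2088 = 16P, so P = 130.50 and Y = 4338 − 8P = 3294.00.
Output 3294.00 is above potential 3018, so over time expected prices rise and SRAS shifts left until Y returns to 3018.
Long run: Y = 3018 on the AD curve gives 3018 = 4338 − 8P, so P = 165.00.

Short run: P = 130.50, Y = 3294.00. Long run: P = 165.00.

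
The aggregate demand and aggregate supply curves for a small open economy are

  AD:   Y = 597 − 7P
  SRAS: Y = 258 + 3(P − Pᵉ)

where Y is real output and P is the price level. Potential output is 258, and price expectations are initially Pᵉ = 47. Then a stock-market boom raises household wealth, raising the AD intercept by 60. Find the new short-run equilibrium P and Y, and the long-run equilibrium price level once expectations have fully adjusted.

Short run: P = 54, Y = 279. Long run: P = 57.

AD shifts right: new AD is Y = 657 − 7P. With Pᵉ = 47, SRAS is Y = 117 + 3P.
Short run: 657 − 7P = 117 + 3P gives 540 = 10P, so P = 54 and Y = 657 − 7·54 = 279.
Y = 279 is above potential 258; expectations adjust and SRAS shifts left until Y = 258.
Long run: on the new AD curve, 258 = 657 − 7P gives P = 57.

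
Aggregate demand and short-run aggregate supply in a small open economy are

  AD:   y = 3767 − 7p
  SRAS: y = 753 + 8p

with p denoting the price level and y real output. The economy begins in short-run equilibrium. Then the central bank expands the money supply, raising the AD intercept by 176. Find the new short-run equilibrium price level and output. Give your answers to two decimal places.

p = 212.67, y = 2454.33

This is a positive demand shock: AD shifts right.
New AD: y = 3943 − 7p.
Set AD = SRAS: 3943 − 7p = 753 + 8p, so 3190 = 15p and p = 212.67.
Substituting into AD, y = 2454.33.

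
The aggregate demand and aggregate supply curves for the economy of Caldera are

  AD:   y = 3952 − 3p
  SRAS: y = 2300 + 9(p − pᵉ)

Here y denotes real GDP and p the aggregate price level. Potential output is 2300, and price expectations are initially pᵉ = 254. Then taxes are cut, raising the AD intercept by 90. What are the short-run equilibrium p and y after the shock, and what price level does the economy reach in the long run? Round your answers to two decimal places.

Short run: p = 335.67, y = 3035.00. Long run: p = 580.67.

AD shifts right: new AD is y = 4042 − 3p. With pᵉ = 254, SRAS is y = 14 + 9p.
Short run: 4042 − 3p = 14 + 9p gives 4028 = 12p, so p = 335.67 and y = 4042 − 3p = 3035.00.
y = 3035.00 is above potential 2300; expectations adjust and SRAS shifts left until y = 2300.
Long run: on the new AD curve, 2300 = 4042 − 3p gives p = 580.67.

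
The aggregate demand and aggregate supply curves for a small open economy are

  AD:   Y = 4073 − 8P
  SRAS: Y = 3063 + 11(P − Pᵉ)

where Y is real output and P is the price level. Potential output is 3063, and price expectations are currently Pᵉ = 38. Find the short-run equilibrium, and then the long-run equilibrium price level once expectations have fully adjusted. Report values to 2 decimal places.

Short run: with Pᵉ = 38, SRAS is Y = 2645 + 11P. Setting AD = SRAS gives 1428 = 19P, so P = 75.16 and Y = 4073 − 8P = 3471.74.
Output 3471.74 is above potential 3063, so over time expected prices rise and SRAS shifts left until Y returns to 3063.
Long run: Y = 3063 on the AD curve gives 3063 = 4073 − 8P, so P = 126.25.

Short run: P = 75.16, Y = 3471.74. Long run: P = 126.25.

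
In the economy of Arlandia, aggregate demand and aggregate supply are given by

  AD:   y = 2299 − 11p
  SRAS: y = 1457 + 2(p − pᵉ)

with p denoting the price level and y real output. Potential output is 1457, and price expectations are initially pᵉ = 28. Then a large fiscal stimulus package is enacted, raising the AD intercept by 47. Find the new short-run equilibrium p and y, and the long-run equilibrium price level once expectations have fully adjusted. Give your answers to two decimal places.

Short run: p = 72.69, y = 1546.38. Long run: p = 80.82.

AD shifts right: new AD is y = 2346 − 11p. With pᵉ = 28, SRAS is y = 1401 + 2p.
Short run: 2346 − 11p = 1401 + 2p gives 945 = 13p, so p = 72.69 and y = 2346 − 11p = 1546.38.
y = 1546.38 is above potential 1457; expectations adjust and SRAS shifts left until y = 1457.
Long run: on the new AD curve, 1457 = 2346 − 11p gives p = 80.82.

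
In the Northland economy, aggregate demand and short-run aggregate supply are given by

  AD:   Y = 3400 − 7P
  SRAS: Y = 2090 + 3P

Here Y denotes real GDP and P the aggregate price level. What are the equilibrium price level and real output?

Set AD = SRAS: 3400 − 7P = 2090 + 3P, so 1310 = 10P and P = 131.
Then Y = 3400 − 7·131 = 2483.

P = 131, Y = 2483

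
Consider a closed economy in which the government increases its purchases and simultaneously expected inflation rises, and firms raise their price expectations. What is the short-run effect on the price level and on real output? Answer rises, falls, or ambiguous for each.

Price level: rises; output: ambiguous

The first event is a positive demand shock: AD shifts right, which by itself pushes P up and Y up.
The second is an adverse supply shock: SRAS shifts left, which by itself pushes P up and Y down.
Both shocks push P up, so P rises. The two shocks push Y in opposite directions, so the effect on Y is ambiguous.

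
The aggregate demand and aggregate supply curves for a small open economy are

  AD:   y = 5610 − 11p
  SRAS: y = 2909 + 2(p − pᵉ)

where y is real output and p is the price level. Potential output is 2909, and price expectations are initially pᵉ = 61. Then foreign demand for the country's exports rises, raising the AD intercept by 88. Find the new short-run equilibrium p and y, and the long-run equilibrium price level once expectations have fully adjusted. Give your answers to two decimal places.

AD shifts right: new AD is y = 5698 − 11p. With pᵉ = 61, SRAS is y = 2787 + 2p.
Short run: 5698 − 11p = 2787 + 2p gives 2911 = 13p, so p = 223.92 and y = 5698 − 11p = 3234.85.
y = 3234.85 is above potential 2909; expectations adjust and SRAS shifts left until y = 2909.
Long run: on the new AD curve, 2909 = 5698 − 11p gives p = 253.55.

Short run: p = 223.92, y = 3234.85. Long run: p = 253.55.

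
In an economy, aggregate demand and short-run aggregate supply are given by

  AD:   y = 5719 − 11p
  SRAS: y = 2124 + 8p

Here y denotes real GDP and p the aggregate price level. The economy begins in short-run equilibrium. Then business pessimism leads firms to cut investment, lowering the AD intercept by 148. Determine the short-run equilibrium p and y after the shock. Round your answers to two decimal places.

This is a negative demand shock: AD shifts left.
New AD: y = 5571 − 11p.
Set AD = SRAS: 5571 − 11p = 2124 + 8p, so 3447 = 19p and p = 181.42.
Substituting into AD, y = 3575.37.

p = 181.42, y = 3575.37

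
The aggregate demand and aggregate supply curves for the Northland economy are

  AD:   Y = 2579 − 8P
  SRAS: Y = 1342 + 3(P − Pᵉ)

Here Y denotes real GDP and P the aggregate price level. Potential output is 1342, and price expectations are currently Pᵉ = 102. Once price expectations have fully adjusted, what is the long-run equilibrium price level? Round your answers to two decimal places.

Short run: with Pᵉ = 102, SRAS is Y = 1036 + 3P. Setting AD = SRAS gives 1543 = 11P, so P = 140.27 and Y = 2579 − 8P = 1456.82.
Output 1456.82 is above potential 1342, so over time expected prices rise and SRAS shifts left until Y returns to 1342.
Long run: Y = 1342 on the AD curve gives 1342 = 2579 − 8P, so P = 154.63.

Long-run P = 154.63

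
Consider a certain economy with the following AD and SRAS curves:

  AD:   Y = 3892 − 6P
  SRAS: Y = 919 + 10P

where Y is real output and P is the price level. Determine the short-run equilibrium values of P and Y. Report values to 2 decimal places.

P = 185.81, Y = 2777.13

Set AD = SRAS: 3892 − 6P = 919 + 10P, so 2973 = 16P and P = 185.81.
Substituting into AD, Y = 3892 − 6P = 2777.13.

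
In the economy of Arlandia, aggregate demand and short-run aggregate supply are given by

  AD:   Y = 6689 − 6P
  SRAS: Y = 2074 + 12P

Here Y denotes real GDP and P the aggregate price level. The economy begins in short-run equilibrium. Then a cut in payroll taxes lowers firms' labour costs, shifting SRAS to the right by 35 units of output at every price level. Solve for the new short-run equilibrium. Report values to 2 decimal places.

P = 254.44, Y = 5162.33

This is a positive supply shock: SRAS shifts right.
New SRAS: Y = 2109 + 12P.
Set AD = SRAS: 6689 − 6P = 2109 + 12P, so 4580 = 18P and P = 254.44.
Substituting into AD, Y = 5162.33.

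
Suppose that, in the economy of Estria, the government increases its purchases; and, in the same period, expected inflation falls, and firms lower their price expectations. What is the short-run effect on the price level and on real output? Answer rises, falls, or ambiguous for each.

Price level: ambiguous; output: rises

The first event is a positive demand shock: AD shifts right, which by itself pushes P up and Y up.
The second is a favourable supply shock: SRAS shifts right, which by itself pushes P down and Y up.
The two shocks push P in opposite directions, so the effect on P is ambiguous. Both shocks push Y up, so Y rises.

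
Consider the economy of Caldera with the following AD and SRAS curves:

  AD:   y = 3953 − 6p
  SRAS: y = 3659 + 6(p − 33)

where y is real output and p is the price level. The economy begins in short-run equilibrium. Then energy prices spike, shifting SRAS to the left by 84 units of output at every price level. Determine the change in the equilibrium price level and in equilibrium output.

Δp = +7, Δy = -42

This is a negative supply shock: SRAS shifts left.
New SRAS: y = 3377 + 6p.
Set AD = SRAS: 3953 − 6p = 3377 + 6p, so 576 = 12p and p = 48.
y = 3953 − 6·48 = 3665.
Initially p = 41, y = 3707, so Δp = +7 and Δy = -42.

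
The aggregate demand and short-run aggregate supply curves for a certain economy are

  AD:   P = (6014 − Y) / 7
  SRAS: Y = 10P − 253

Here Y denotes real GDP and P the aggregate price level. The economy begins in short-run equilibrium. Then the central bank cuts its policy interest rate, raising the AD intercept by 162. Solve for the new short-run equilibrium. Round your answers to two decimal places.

This is a positive demand shock: AD shifts right.
New AD: Y = 6176 − 7P.
Set AD = SRAS: 6176 − 7P = 10P − 253, so 6429 = 17P and P = 378.18.
Substituting into AD, Y = 3528.76.

P = 378.18, Y = 3528.76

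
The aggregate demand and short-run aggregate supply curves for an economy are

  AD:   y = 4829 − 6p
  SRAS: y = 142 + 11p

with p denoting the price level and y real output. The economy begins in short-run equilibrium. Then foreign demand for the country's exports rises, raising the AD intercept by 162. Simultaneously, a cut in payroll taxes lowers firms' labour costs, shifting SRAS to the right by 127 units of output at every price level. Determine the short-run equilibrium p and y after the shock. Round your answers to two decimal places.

p = 277.76, y = 3324.41

After both shocks: AD is y = 4991 − 6p and SRAS is y = 269 + 11p.
Setting them equal: 4722 = 17p, so p = 277.76.
Substituting into AD, y = 3324.41.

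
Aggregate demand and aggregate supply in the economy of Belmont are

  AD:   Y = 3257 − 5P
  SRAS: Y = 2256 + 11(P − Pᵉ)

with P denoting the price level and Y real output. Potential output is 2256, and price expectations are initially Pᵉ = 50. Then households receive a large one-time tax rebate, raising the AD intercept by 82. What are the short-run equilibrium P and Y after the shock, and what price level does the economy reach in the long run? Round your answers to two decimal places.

Short run: P = 102.06, Y = 2828.69. Long run: P = 216.60.

AD shifts right: new AD is Y = 3339 − 5P. With Pᵉ = 50, SRAS is Y = 1706 + 11P.
Short run: 3339 − 5P = 1706 + 11P gives 1633 = 16P, so P = 102.06 and Y = 3339 − 5P = 2828.69.
Y = 2828.69 is above potential 2256; expectations adjust and SRAS shifts left until Y = 2256.
Long run: on the new AD curve, 2256 = 3339 − 5P gives P = 216.60.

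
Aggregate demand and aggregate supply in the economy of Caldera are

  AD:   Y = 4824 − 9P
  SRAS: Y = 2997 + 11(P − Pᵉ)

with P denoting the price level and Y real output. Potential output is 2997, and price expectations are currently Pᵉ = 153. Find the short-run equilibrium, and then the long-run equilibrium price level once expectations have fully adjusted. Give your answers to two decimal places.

Short run: P = 175.50, Y = 3244.50. Long run: P = 203.00.

Short run: with Pᵉ = 153, SRAS is Y = 1314 + 11P. Setting AD = SRAS gives 3510 = 20P, so P = 175.50 and Y = 4824 − 9P = 3244.50.
Output 3244.50 is above potential 2997, so over time expected prices rise and SRAS shifts left until Y returns to 2997.
Long run: Y = 2997 on the AD curve gives 2997 = 4824 − 9P, so P = 203.00.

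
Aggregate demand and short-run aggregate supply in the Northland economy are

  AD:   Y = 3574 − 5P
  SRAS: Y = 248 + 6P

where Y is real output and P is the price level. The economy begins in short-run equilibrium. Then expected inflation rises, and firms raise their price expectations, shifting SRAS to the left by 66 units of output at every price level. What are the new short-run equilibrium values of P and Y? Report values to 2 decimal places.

P = 308.36, Y = 2032.18

This is a negative supply shock: SRAS shifts left.
New SRAS: Y = 182 + 6P.
Set AD = SRAS: 3574 − 5P = 182 + 6P, so 3392 = 11P and P = 308.36.
Substituting into AD, Y = 2032.18.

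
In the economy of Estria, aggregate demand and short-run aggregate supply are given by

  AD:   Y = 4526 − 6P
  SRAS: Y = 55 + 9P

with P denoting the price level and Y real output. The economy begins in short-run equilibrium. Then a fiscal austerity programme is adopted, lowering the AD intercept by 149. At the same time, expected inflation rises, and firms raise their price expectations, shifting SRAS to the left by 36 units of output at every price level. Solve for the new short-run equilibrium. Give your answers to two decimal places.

P = 290.53, Y = 2633.80

After both shocks: AD is Y = 4377 − 6P and SRAS is Y = 19 + 9P.
Setting them equal: 4358 = 15P, so P = 290.53.
Substituting into AD, Y = 2633.80.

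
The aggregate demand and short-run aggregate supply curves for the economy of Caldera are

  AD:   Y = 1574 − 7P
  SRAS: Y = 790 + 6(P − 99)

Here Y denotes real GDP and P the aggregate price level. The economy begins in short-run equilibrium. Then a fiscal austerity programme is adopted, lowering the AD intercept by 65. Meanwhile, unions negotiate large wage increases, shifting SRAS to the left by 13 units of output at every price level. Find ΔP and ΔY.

After both shocks: AD is Y = 1509 − 7P and SRAS is Y = 183 + 6P.
Setting them equal: 1326 = 13P, so P = 102.
Y = 1509 − 7·102 = 795.
Initially P = 106, Y = 832, so ΔP = -4 and ΔY = -37.

ΔP = -4, ΔY = -37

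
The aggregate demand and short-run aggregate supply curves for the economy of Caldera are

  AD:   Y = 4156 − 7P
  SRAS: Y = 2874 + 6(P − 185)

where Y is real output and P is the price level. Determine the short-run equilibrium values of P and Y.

P = 184, Y = 2868

Write SRAS as Y = 2874 + 6P − 1110 = 1764 + 6P.
Set AD = SRAS: 4156 − 7P = 1764 + 6P, so 2392 = 13P and P = 184.
Then Y = 4156 − 7·184 = 2868.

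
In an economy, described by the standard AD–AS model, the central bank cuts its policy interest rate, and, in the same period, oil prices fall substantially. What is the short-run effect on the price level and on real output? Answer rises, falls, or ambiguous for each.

Price level: ambiguous; output: rises

The first event is a positive demand shock: AD shifts right, which by itself pushes P up and Y up.
The second is a favourable supply shock: SRAS shifts right, which by itself pushes P down and Y up.
The two shocks push P in opposite directions, so the effect on P is ambiguous. Both shocks push Y up, so Y rises.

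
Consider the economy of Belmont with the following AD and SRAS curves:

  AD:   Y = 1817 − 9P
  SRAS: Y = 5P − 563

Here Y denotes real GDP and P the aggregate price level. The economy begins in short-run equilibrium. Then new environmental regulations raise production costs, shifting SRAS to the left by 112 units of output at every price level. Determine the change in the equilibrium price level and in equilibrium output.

This is a negative supply shock: SRAS shifts left.
New SRAS: Y = 5P − 675.
Set AD = SRAS: 1817 − 9P = 5P − 675, so 2492 = 14P and P = 178.
Y = 1817 − 9·178 = 215.
Initially P = 170, Y = 287, so ΔP = +8 and ΔY = -72.

ΔP = +8, ΔY = -72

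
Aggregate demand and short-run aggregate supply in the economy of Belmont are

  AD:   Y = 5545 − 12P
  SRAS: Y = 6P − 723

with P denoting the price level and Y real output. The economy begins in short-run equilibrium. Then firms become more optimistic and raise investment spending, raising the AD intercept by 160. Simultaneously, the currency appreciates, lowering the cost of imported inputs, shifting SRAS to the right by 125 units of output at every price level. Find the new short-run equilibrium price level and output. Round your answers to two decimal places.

After both shocks: AD is Y = 5705 − 12P and SRAS is Y = 6P − 598.
Setting them equal: 6303 = 18P, so P = 350.17.
Substituting into AD, Y = 1503.00.

P = 350.17, Y = 1503.00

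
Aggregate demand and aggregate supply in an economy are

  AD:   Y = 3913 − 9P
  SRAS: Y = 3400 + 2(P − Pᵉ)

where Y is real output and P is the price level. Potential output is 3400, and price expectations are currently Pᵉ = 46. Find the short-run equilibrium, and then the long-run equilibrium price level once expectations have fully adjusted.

Short run: with Pᵉ = 46, SRAS is Y = 3308 + 2P. Setting AD = SRAS gives 605 = 11P, so P = 55 and Y = 3913 − 9·55 = 3418.
Output 3418 is above potential 3400, so over time expected prices rise and SRAS shifts left until Y returns to 3400.
Long run: Y = 3400 on the AD curve gives 3400 = 3913 − 9P, so P = 57.

Short run: P = 55, Y = 3418. Long run: P = 57.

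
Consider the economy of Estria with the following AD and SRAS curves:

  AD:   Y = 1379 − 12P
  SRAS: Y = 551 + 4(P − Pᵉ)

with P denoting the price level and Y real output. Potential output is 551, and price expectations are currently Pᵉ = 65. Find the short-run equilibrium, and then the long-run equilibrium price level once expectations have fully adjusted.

Short run: P = 68, Y = 563. Long run: P = 69.

Short run: with Pᵉ = 65, SRAS is Y = 291 + 4P. Setting AD = SRAS gives 1088 = 16P, so P = 68 and Y = 1379 − 12·68 = 563.
Output 563 is above potential 551, so over time expected prices rise and SRAS shifts left until Y returns to 551.
Long run: Y = 551 on the AD curve gives 551 = 1379 − 12P, so P = 69.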